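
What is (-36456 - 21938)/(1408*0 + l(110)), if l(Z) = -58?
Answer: 29197/29 ≈ 1006.8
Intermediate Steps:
(-36456 - 21938)/(1408*0 + l(110)) = (-36456 - 21938)/(1408*0 - 58) = -58394/(0 - 58) = -58394/(-58) = -58394*(-1/58) = 29197/29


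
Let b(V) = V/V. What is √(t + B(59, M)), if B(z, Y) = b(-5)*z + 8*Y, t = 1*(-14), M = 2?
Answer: √61 ≈ 7.8102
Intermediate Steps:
b(V) = 1
t = -14
B(z, Y) = z + 8*Y (B(z, Y) = 1*z + 8*Y = z + 8*Y)
√(t + B(59, M)) = √(-14 + (59 + 8*2)) = √(-14 + (59 + 16)) = √(-14 + 75) = √61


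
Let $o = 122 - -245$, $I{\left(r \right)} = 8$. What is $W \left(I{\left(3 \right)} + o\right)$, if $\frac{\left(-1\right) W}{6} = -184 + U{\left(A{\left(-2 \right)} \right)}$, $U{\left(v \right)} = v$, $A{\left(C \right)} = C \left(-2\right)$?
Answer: $405000$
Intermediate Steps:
$A{\left(C \right)} = - 2 C$
$W = 1080$ ($W = - 6 \left(-184 - -4\right) = - 6 \left(-184 + 4\right) = \left(-6\right) \left(-180\right) = 1080$)
$o = 367$ ($o = 122 + 245 = 367$)
$W \left(I{\left(3 \right)} + o\right) = 1080 \left(8 + 367\right) = 1080 \cdot 375 = 405000$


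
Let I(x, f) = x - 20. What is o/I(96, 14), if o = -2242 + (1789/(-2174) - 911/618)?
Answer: -753821215/25527108 ≈ -29.530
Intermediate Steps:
I(x, f) = -20 + x
o = -753821215/335883 (o = -2242 + (1789*(-1/2174) - 911*1/618) = -2242 + (-1789/2174 - 911/618) = -2242 - 771529/335883 = -753821215/335883 ≈ -2244.3)
o/I(96, 14) = -753821215/(335883*(-20 + 96)) = -753821215/335883/76 = -753821215/335883*1/76 = -753821215/25527108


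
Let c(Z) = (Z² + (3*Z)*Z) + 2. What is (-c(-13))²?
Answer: 459684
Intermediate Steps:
c(Z) = 2 + 4*Z² (c(Z) = (Z² + 3*Z²) + 2 = 4*Z² + 2 = 2 + 4*Z²)
(-c(-13))² = (-(2 + 4*(-13)²))² = (-(2 + 4*169))² = (-(2 + 676))² = (-1*678)² = (-678)² = 459684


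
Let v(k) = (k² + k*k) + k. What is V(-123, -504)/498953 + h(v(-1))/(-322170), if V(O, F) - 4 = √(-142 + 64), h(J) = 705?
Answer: -23364879/10716512534 + I*√78/498953 ≈ -0.0021803 + 1.7701e-5*I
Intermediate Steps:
v(k) = k + 2*k² (v(k) = (k² + k²) + k = 2*k² + k = k + 2*k²)
V(O, F) = 4 + I*√78 (V(O, F) = 4 + √(-142 + 64) = 4 + √(-78) = 4 + I*√78)
V(-123, -504)/498953 + h(v(-1))/(-322170) = (4 + I*√78)/498953 + 705/(-322170) = (4 + I*√78)*(1/498953) + 705*(-1/322170) = (4/498953 + I*√78/498953) - 47/21478 = -23364879/10716512534 + I*√78/498953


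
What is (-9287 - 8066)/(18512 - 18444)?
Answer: -17353/68 ≈ -255.19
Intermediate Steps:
(-9287 - 8066)/(18512 - 18444) = -17353/68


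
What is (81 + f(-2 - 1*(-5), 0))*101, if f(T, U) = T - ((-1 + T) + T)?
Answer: 7979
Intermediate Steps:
f(T, U) = 1 - T (f(T, U) = T - (-1 + 2*T) = T + (1 - 2*T) = 1 - T)
(81 + f(-2 - 1*(-5), 0))*101 = (81 + (1 - (-2 - 1*(-5))))*101 = (81 + (1 - (-2 + 5)))*101 = (81 + (1 - 1*3))*101 = (81 + (1 - 3))*101 = (81 - 2)*101 = 79*101 = 7979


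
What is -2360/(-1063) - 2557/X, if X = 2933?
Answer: 4203789/3117779 ≈ 1.3483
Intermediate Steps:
-2360/(-1063) - 2557/X = -2360/(-1063) - 2557/2933 = -2360*(-1/1063) - 2557*1/2933 = 2360/1063 - 2557/2933 = 4203789/3117779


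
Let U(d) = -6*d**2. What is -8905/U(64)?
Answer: 8905/24576 ≈ 0.36235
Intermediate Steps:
-8905/U(64) = -8905/((-6*64**2)) = -8905/((-6*4096)) = -8905/(-24576) = -8905*(-1/24576) = 8905/24576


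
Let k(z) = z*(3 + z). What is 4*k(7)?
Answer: 280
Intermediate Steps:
4*k(7) = 4*(7*(3 + 7)) = 4*(7*10) = 4*70 = 280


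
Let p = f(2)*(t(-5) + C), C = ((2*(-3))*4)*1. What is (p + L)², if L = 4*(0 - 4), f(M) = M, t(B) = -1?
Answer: 4356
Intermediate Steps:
C = -24 (C = -6*4*1 = -24*1 = -24)
p = -50 (p = 2*(-1 - 24) = 2*(-25) = -50)
L = -16 (L = 4*(-4) = -16)
(p + L)² = (-50 - 16)² = (-66)² = 4356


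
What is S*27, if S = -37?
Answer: -999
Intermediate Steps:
S*27 = -37*27 = -999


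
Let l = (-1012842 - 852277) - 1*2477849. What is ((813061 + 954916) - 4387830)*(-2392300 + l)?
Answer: 17645412075604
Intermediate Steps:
l = -4342968 (l = -1865119 - 2477849 = -4342968)
((813061 + 954916) - 4387830)*(-2392300 + l) = ((813061 + 954916) - 4387830)*(-2392300 - 4342968) = (1767977 - 4387830)*(-6735268) = -2619853*(-6735268) = 17645412075604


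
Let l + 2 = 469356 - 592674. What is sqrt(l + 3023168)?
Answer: 2*sqrt(724962) ≈ 1702.9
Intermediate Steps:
l = -123320 (l = -2 + (469356 - 592674) = -2 - 123318 = -123320)
sqrt(l + 3023168) = sqrt(-123320 + 3023168) = sqrt(2899848) = 2*sqrt(724962)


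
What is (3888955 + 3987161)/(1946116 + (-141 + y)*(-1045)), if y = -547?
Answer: 1969029/666269 ≈ 2.9553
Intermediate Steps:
(3888955 + 3987161)/(1946116 + (-141 + y)*(-1045)) = (3888955 + 3987161)/(1946116 + (-141 - 547)*(-1045)) = 7876116/(1946116 - 688*(-1045)) = 7876116/(1946116 + 718960) = 7876116/2665076 = 7876116*(1/2665076) = 1969029/666269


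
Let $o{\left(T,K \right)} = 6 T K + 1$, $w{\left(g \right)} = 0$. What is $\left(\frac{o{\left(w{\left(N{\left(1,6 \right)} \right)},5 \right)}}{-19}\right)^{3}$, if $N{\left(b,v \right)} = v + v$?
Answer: $- \frac{1}{6859} \approx -0.00014579$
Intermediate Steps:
$N{\left(b,v \right)} = 2 v$
$o{\left(T,K \right)} = 1 + 6 K T$ ($o{\left(T,K \right)} = 6 K T + 1 = 1 + 6 K T$)
$\left(\frac{o{\left(w{\left(N{\left(1,6 \right)} \right)},5 \right)}}{-19}\right)^{3} = \left(\frac{1 + 6 \cdot 5 \cdot 0}{-19}\right)^{3} = \left(\left(1 + 0\right) \left(- \frac{1}{19}\right)\right)^{3} = \left(1 \left(- \frac{1}{19}\right)\right)^{3} = \left(- \frac{1}{19}\right)^{3} = - \frac{1}{6859}$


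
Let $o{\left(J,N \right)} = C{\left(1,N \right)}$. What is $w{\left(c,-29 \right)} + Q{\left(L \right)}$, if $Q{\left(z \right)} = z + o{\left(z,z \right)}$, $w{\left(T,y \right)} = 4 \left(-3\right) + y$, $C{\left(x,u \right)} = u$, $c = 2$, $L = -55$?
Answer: $-151$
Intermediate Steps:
$o{\left(J,N \right)} = N$
$w{\left(T,y \right)} = -12 + y$
$Q{\left(z \right)} = 2 z$ ($Q{\left(z \right)} = z + z = 2 z$)
$w{\left(c,-29 \right)} + Q{\left(L \right)} = \left(-12 - 29\right) + 2 \left(-55\right) = -41 - 110 = -151$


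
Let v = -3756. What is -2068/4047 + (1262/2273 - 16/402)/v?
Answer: -591611995775/1157452109406 ≈ -0.51113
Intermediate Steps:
-2068/4047 + (1262/2273 - 16/402)/v = -2068/4047 + (1262/2273 - 16/402)/(-3756) = -2068*1/4047 + (1262*(1/2273) - 16*1/402)*(-1/3756) = -2068/4047 + (1262/2273 - 8/201)*(-1/3756) = -2068/4047 + (235478/456873)*(-1/3756) = -2068/4047 - 117739/858007494 = -591611995775/1157452109406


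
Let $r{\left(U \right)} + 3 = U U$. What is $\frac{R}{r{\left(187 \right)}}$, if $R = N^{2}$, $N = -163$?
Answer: $\frac{26569}{34966} \approx 0.75985$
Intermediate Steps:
$r{\left(U \right)} = -3 + U^{2}$ ($r{\left(U \right)} = -3 + U U = -3 + U^{2}$)
$R = 26569$ ($R = \left(-163\right)^{2} = 26569$)
$\frac{R}{r{\left(187 \right)}} = \frac{26569}{-3 + 187^{2}} = \frac{26569}{-3 + 34969} = \frac{26569}{34966}$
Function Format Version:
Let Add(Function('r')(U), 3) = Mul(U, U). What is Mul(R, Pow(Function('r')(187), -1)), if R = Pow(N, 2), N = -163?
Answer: Rational(26569, 34966) ≈ 0.75985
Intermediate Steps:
Function('r')(U) = Add(-3, Pow(U, 2)) (Function('r')(U) = Add(-3, Mul(U, U)) = Add(-3, Pow(U, 2)))
R = 26569 (R = Pow(-163, 2) = 26569)
Mul(R, Pow(Function('r')(187), -1)) = Mul(26569, Pow(Add(-3, Pow(187, 2)), -1)) = Mul(26569, Pow(Add(-3, 34969), -1)) = Mul(26569, Pow(34966, -1)) = Mul(26569, Rational(1, 34966)) = Rational(26569, 34966)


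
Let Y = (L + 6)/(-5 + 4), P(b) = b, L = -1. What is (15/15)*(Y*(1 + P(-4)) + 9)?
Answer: 24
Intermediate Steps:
Y = -5 (Y = (-1 + 6)/(-5 + 4) = 5/(-1) = 5*(-1) = -5)
(15/15)*(Y*(1 + P(-4)) + 9) = (15/15)*(-5*(1 - 4) + 9) = (15*(1/15))*(-5*(-3) + 9) = 1*(15 + 9) = 1*24 = 24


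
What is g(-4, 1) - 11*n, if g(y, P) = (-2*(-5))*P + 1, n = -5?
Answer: 66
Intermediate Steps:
g(y, P) = 1 + 10*P (g(y, P) = 10*P + 1 = 1 + 10*P)
g(-4, 1) - 11*n = (1 + 10*1) - 11*(-5) = (1 + 10) + 55 = 11 + 55 = 66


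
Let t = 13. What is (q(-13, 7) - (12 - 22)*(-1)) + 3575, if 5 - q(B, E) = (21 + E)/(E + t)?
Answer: 17843/5 ≈ 3568.6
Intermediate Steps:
q(B, E) = 5 - (21 + E)/(13 + E) (q(B, E) = 5 - (21 + E)/(E + 13) = 5 - (21 + E)/(13 + E))
(q(-13, 7) - (12 - 22)*(-1)) + 3575 = (4*(11 + 7)/(13 + 7) - (12 - 22)*(-1)) + 3575 = (4*18/20 - (-10)*(-1)) + 3575 = (4*(1/20)*18 - 1*10) + 3575 = (18/5 - 10) + 3575 = -32/5 + 3575 = 17843/5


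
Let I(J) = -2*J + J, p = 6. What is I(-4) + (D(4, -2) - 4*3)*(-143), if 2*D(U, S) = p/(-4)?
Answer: 7309/4 ≈ 1827.3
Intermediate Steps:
I(J) = -J
D(U, S) = -¾ (D(U, S) = (6/(-4))/2 = (6*(-¼))/2 = (½)*(-3/2) = -¾)
I(-4) + (D(4, -2) - 4*3)*(-143) = -1*(-4) + (-¾ - 4*3)*(-143) = 4 + (-¾ - 12)*(-143) = 4 - 51/4*(-143) = 4 + 7293/4 = 7309/4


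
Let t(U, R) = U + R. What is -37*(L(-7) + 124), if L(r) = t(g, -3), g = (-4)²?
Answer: -5069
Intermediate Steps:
g = 16
t(U, R) = R + U
L(r) = 13 (L(r) = -3 + 16 = 13)
-37*(L(-7) + 124) = -37*(13 + 124) = -37*137 = -5069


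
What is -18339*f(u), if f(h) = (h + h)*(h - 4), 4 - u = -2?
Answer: -440136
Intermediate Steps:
u = 6 (u = 4 - 1*(-2) = 4 + 2 = 6)
f(h) = 2*h*(-4 + h) (f(h) = (2*h)*(-4 + h) = 2*h*(-4 + h))
-18339*f(u) = -36678*6*(-4 + 6) = -36678*6*2 = -18339*24 = -440136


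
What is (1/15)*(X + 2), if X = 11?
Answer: 13/15 ≈ 0.86667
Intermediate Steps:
(1/15)*(X + 2) = (1/15)*(11 + 2) = (1*(1/15))*13 = (1/15)*13 = 13/15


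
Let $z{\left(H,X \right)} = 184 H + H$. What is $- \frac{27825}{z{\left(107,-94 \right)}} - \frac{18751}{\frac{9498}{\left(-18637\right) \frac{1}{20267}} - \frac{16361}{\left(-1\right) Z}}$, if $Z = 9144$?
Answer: $\frac{2857199275313097}{6967357766668973} \approx 0.41008$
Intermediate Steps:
$z{\left(H,X \right)} = 185 H$
$- \frac{27825}{z{\left(107,-94 \right)}} - \frac{18751}{\frac{9498}{\left(-18637\right) \frac{1}{20267}} - \frac{16361}{\left(-1\right) Z}} = - \frac{27825}{185 \cdot 107} - \frac{18751}{\frac{9498}{\left(-18637\right) \frac{1}{20267}} - \frac{16361}{\left(-1\right) 9144}} = - \frac{27825}{19795} - \frac{18751}{\frac{9498}{\left(-18637\right) \frac{1}{20267}} - \frac{16361}{-9144}} = \left(-27825\right) \frac{1}{19795} - \frac{18751}{\frac{9498}{- \frac{18637}{20267}} - - \frac{16361}{9144}} = - \frac{5565}{3959} - \frac{18751}{9498 \left(- \frac{20267}{18637}\right) + \frac{16361}{9144}} = - \frac{5565}{3959} - \frac{18751}{- \frac{192495966}{18637} + \frac{16361}{9144}} = - \frac{5565}{3959} - \frac{18751}{- \frac{1759878193147}{170416728}} = - \frac{5565}{3959} - - \frac{3195484066728}{1759878193147} = - \frac{5565}{3959} + \frac{3195484066728}{1759878193147} = \frac{2857199275313097}{6967357766668973}$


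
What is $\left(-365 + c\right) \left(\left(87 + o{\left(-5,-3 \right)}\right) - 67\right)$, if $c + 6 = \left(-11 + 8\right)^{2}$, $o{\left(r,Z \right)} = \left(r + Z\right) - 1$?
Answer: $-3982$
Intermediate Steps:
$o{\left(r,Z \right)} = -1 + Z + r$ ($o{\left(r,Z \right)} = \left(Z + r\right) - 1 = -1 + Z + r$)
$c = 3$ ($c = -6 + \left(-11 + 8\right)^{2} = -6 + \left(-3\right)^{2} = -6 + 9 = 3$)
$\left(-365 + c\right) \left(\left(87 + o{\left(-5,-3 \right)}\right) - 67\right) = \left(-365 + 3\right) \left(\left(87 - 9\right) - 67\right) = - 362 \left(\left(87 - 9\right) - 67\right) = - 362 \left(78 - 67\right) = \left(-362\right) 11 = -3982$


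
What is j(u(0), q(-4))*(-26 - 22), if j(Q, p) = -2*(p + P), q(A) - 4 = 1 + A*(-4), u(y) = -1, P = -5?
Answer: 1536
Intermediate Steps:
q(A) = 5 - 4*A (q(A) = 4 + (1 + A*(-4)) = 4 + (1 - 4*A) = 5 - 4*A)
j(Q, p) = 10 - 2*p (j(Q, p) = -2*(p - 5) = -2*(-5 + p) = 10 - 2*p)
j(u(0), q(-4))*(-26 - 22) = (10 - 2*(5 - 4*(-4)))*(-26 - 22) = (10 - 2*(5 + 16))*(-48) = (10 - 2*21)*(-48) = (10 - 42)*(-48) = -32*(-48) = 1536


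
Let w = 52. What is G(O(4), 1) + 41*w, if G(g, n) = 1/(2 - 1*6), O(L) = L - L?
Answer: 8527/4 ≈ 2131.8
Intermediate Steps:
O(L) = 0
G(g, n) = -¼ (G(g, n) = 1/(2 - 6) = 1/(-4) = -¼)
G(O(4), 1) + 41*w = -¼ + 41*52 = -¼ + 2132 = 8527/4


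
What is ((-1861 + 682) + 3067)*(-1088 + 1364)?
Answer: 521088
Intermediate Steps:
((-1861 + 682) + 3067)*(-1088 + 1364) = (-1179 + 3067)*276 = 1888*276 = 521088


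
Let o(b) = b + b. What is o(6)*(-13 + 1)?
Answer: -144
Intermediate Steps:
o(b) = 2*b
o(6)*(-13 + 1) = (2*6)*(-13 + 1) = 12*(-12) = -144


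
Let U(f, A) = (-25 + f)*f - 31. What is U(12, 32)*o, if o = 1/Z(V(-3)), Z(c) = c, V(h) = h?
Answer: 187/3 ≈ 62.333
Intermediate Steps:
U(f, A) = -31 + f*(-25 + f) (U(f, A) = f*(-25 + f) - 31 = -31 + f*(-25 + f))
o = -⅓ (o = 1/(-3) = -⅓ ≈ -0.33333)
U(12, 32)*o = (-31 + 12² - 25*12)*(-⅓) = (-31 + 144 - 300)*(-⅓) = -187*(-⅓) = 187/3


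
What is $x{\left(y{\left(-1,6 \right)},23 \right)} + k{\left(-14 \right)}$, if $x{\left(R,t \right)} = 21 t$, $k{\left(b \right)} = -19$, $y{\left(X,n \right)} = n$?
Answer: $464$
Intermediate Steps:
$x{\left(y{\left(-1,6 \right)},23 \right)} + k{\left(-14 \right)} = 21 \cdot 23 - 19 = 483 - 19 = 464$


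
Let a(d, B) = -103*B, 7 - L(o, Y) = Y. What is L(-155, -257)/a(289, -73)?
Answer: 264/7519 ≈ 0.035111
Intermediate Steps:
L(o, Y) = 7 - Y
L(-155, -257)/a(289, -73) = (7 - 1*(-257))/((-103*(-73))) = (7 + 257)/7519 = 264*(1/7519) = 264/7519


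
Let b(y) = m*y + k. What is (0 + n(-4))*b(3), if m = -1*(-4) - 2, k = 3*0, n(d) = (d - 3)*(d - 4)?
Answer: 336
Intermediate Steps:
n(d) = (-4 + d)*(-3 + d) (n(d) = (-3 + d)*(-4 + d) = (-4 + d)*(-3 + d))
k = 0
m = 2 (m = 4 - 2 = 2)
b(y) = 2*y (b(y) = 2*y + 0 = 2*y)
(0 + n(-4))*b(3) = (0 + (12 + (-4)**2 - 7*(-4)))*(2*3) = (0 + (12 + 16 + 28))*6 = (0 + 56)*6 = 56*6 = 336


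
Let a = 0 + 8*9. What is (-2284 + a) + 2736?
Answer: 524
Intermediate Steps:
a = 72 (a = 0 + 72 = 72)
(-2284 + a) + 2736 = (-2284 + 72) + 2736 = -2212 + 2736 = 524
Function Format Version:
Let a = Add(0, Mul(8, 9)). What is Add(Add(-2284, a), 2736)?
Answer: 524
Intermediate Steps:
a = 72 (a = Add(0, 72) = 72)
Add(Add(-2284, a), 2736) = Add(Add(-2284, 72), 2736) = Add(-2212, 2736) = 524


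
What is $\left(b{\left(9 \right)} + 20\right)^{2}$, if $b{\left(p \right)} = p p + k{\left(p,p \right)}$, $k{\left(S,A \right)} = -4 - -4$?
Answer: $10201$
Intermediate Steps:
$k{\left(S,A \right)} = 0$ ($k{\left(S,A \right)} = -4 + 4 = 0$)
$b{\left(p \right)} = p^{2}$ ($b{\left(p \right)} = p p + 0 = p^{2} + 0 = p^{2}$)
$\left(b{\left(9 \right)} + 20\right)^{2} = \left(9^{2} + 20\right)^{2} = \left(81 + 20\right)^{2} = 101^{2} = 10201$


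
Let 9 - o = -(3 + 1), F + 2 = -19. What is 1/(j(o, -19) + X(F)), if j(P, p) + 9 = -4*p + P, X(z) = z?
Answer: 1/59 ≈ 0.016949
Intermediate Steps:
F = -21 (F = -2 - 19 = -21)
o = 13 (o = 9 - (-1)*(3 + 1) = 9 - (-1)*4 = 9 - 1*(-4) = 9 + 4 = 13)
j(P, p) = -9 + P - 4*p (j(P, p) = -9 + (-4*p + P) = -9 + (P - 4*p) = -9 + P - 4*p)
1/(j(o, -19) + X(F)) = 1/((-9 + 13 - 4*(-19)) - 21) = 1/((-9 + 13 + 76) - 21) = 1/(80 - 21) = 1/59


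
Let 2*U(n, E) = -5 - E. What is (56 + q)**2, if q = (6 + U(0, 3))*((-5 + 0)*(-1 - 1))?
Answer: 5776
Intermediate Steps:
U(n, E) = -5/2 - E/2 (U(n, E) = (-5 - E)/2 = -5/2 - E/2)
q = 20 (q = (6 + (-5/2 - 1/2*3))*((-5 + 0)*(-1 - 1)) = (6 + (-5/2 - 3/2))*(-5*(-2)) = (6 - 4)*10 = 2*10 = 20)
(56 + q)**2 = (56 + 20)**2 = 76**2 = 5776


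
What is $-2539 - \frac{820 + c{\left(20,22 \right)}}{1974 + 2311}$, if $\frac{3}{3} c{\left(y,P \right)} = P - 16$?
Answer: $- \frac{10880441}{4285} \approx -2539.2$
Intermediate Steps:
$c{\left(y,P \right)} = -16 + P$ ($c{\left(y,P \right)} = P - 16 = -16 + P$)
$-2539 - \frac{820 + c{\left(20,22 \right)}}{1974 + 2311} = -2539 - \frac{820 + \left(-16 + 22\right)}{1974 + 2311} = -2539 - \frac{820 + 6}{4285} = -2539 - 826 \cdot \frac{1}{4285} = -2539 - \frac{826}{4285} = - \frac{10880441}{4285}$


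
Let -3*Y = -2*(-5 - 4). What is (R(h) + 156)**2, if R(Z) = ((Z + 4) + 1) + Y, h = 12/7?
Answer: 1203409/49 ≈ 24559.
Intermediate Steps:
h = 12/7 (h = 12*(1/7) = 12/7 ≈ 1.7143)
Y = -6 (Y = -(-2)*(-5 - 4)/3 = -(-2)*(-9)/3 = -1/3*18 = -6)
R(Z) = -1 + Z (R(Z) = ((Z + 4) + 1) - 6 = ((4 + Z) + 1) - 6 = (5 + Z) - 6 = -1 + Z)
(R(h) + 156)**2 = ((-1 + 12/7) + 156)**2 = (5/7 + 156)**2 = (1097/7)**2 = 1203409/49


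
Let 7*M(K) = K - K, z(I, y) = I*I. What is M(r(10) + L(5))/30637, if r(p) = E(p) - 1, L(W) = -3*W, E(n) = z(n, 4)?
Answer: 0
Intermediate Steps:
z(I, y) = I**2
E(n) = n**2
r(p) = -1 + p**2 (r(p) = p**2 - 1 = -1 + p**2)
M(K) = 0 (M(K) = (K - K)/7 = (1/7)*0 = 0)
M(r(10) + L(5))/30637 = 0/30637 = 0*(1/30637) = 0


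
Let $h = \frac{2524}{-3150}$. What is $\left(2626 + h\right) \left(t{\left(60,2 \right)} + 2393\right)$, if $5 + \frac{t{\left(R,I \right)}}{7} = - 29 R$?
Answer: $- \frac{13536968512}{525} \approx -2.5785 \cdot 10^{7}$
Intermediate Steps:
$t{\left(R,I \right)} = -35 - 203 R$ ($t{\left(R,I \right)} = -35 + 7 \left(- 29 R\right) = -35 - 203 R$)
$h = - \frac{1262}{1575}$ ($h = 2524 \left(- \frac{1}{3150}\right) = - \frac{1262}{1575} \approx -0.80127$)
$\left(2626 + h\right) \left(t{\left(60,2 \right)} + 2393\right) = \left(2626 - \frac{1262}{1575}\right) \left(\left(-35 - 12180\right) + 2393\right) = \frac{4134688 \left(\left(-35 - 12180\right) + 2393\right)}{1575} = \frac{4134688 \left(-12215 + 2393\right)}{1575} = \frac{4134688}{1575} \left(-9822\right) = - \frac{13536968512}{525}$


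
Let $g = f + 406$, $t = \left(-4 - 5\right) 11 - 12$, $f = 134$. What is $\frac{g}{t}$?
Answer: $- \frac{180}{37} \approx -4.8649$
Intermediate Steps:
$t = -111$ ($t = \left(-9\right) 11 - 12 = -99 - 12 = -111$)
$g = 540$ ($g = 134 + 406 = 540$)
$\frac{g}{t} = \frac{540}{-111} = 540 \left(- \frac{1}{111}\right) = - \frac{180}{37}$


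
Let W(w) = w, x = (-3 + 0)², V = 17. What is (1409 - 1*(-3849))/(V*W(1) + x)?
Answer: 2629/13 ≈ 202.23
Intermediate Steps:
x = 9 (x = (-3)² = 9)
(1409 - 1*(-3849))/(V*W(1) + x) = (1409 - 1*(-3849))/(17*1 + 9) = (1409 + 3849)/(17 + 9) = 5258/26 = 5258*(1/26) = 2629/13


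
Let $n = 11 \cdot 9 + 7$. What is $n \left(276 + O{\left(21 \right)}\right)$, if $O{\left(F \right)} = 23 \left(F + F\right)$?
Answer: $131652$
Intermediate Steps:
$O{\left(F \right)} = 46 F$ ($O{\left(F \right)} = 23 \cdot 2 F = 46 F$)
$n = 106$ ($n = 99 + 7 = 106$)
$n \left(276 + O{\left(21 \right)}\right) = 106 \left(276 + 46 \cdot 21\right) = 106 \left(276 + 966\right) = 106 \cdot 1242 = 131652$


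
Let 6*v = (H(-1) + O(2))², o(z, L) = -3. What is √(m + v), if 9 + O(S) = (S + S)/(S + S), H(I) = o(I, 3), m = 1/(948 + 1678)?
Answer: √312906282/3939 ≈ 4.4908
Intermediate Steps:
m = 1/2626 ≈ 0.00038081
H(I) = -3
O(S) = -8 (O(S) = -9 + (S + S)/(S + S) = -9 + (2*S)/((2*S)) = -9 + (2*S)*(1/(2*S)) = -9 + 1 = -8)
v = 121/6 (v = (-3 - 8)²/6 = (⅙)*(-11)² = (⅙)*121 = 121/6 ≈ 20.167)
√(m + v) = √(1/2626 + 121/6) = √(79438/3939) = √312906282/3939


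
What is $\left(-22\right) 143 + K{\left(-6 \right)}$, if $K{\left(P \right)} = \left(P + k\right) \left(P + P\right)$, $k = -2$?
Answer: $-3050$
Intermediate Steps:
$K{\left(P \right)} = 2 P \left(-2 + P\right)$ ($K{\left(P \right)} = \left(P - 2\right) \left(P + P\right) = \left(-2 + P\right) 2 P = 2 P \left(-2 + P\right)$)
$\left(-22\right) 143 + K{\left(-6 \right)} = \left(-22\right) 143 + 2 \left(-6\right) \left(-2 - 6\right) = -3146 + 2 \left(-6\right) \left(-8\right) = -3146 + 96 = -3050$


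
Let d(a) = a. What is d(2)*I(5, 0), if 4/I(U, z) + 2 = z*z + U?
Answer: 8/3 ≈ 2.6667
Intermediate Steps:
I(U, z) = 4/(-2 + U + z²) (I(U, z) = 4/(-2 + (z*z + U)) = 4/(-2 + (z² + U)) = 4/(-2 + (U + z²)) = 4/(-2 + U + z²))
d(2)*I(5, 0) = 2*(4/(-2 + 5 + 0²)) = 2*(4/(-2 + 5 + 0)) = 2*(4/3) = 8/3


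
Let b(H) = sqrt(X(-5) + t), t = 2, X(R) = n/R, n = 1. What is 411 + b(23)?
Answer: 411 + 3*sqrt(5)/5 ≈ 412.34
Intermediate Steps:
X(R) = 1/R
b(H) = 3*sqrt(5)/5 (b(H) = sqrt(1/(-5) + 2) = sqrt(-1/5 + 2) = sqrt(9/5) = 3*sqrt(5)/5)
411 + b(23) = 411 + 3*sqrt(5)/5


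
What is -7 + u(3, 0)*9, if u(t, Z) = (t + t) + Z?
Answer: 47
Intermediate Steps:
u(t, Z) = Z + 2*t (u(t, Z) = 2*t + Z = Z + 2*t)
-7 + u(3, 0)*9 = -7 + (0 + 2*3)*9 = -7 + (0 + 6)*9 = -7 + 6*9 = -7 + 54 = 47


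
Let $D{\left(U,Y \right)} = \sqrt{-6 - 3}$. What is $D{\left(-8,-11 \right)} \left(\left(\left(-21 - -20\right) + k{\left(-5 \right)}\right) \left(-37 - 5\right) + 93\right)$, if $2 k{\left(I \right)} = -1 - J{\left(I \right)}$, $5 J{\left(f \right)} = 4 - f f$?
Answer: $\frac{1017 i}{5} \approx 203.4 i$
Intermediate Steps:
$J{\left(f \right)} = \frac{4}{5} - \frac{f^{2}}{5}$ ($J{\left(f \right)} = \frac{4 - f f}{5} = \frac{4 - f^{2}}{5} = \frac{4}{5} - \frac{f^{2}}{5}$)
$k{\left(I \right)} = - \frac{9}{10} + \frac{I^{2}}{10}$ ($k{\left(I \right)} = \frac{-1 - \left(\frac{4}{5} - \frac{I^{2}}{5}\right)}{2} = \frac{-1 + \left(- \frac{4}{5} + \frac{I^{2}}{5}\right)}{2} = \frac{- \frac{9}{5} + \frac{I^{2}}{5}}{2} = - \frac{9}{10} + \frac{I^{2}}{10}$)
$D{\left(U,Y \right)} = 3 i$ ($D{\left(U,Y \right)} = \sqrt{-9} = 3 i$)
$D{\left(-8,-11 \right)} \left(\left(\left(-21 - -20\right) + k{\left(-5 \right)}\right) \left(-37 - 5\right) + 93\right) = 3 i \left(\left(\left(-21 - -20\right) - \left(\frac{9}{10} - \frac{\left(-5\right)^{2}}{10}\right)\right) \left(-37 - 5\right) + 93\right) = 3 i \left(\left(\left(-21 + 20\right) + \left(- \frac{9}{10} + \frac{1}{10} \cdot 25\right)\right) \left(-42\right) + 93\right) = 3 i \left(\left(-1 + \left(- \frac{9}{10} + \frac{5}{2}\right)\right) \left(-42\right) + 93\right) = 3 i \left(\left(-1 + \frac{8}{5}\right) \left(-42\right) + 93\right) = 3 i \left(\frac{3}{5} \left(-42\right) + 93\right) = 3 i \left(- \frac{126}{5} + 93\right) = 3 i \frac{339}{5} = \frac{1017 i}{5}$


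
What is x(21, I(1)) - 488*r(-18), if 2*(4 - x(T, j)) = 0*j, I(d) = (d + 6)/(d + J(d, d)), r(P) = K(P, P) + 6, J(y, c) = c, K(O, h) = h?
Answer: 5860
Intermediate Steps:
r(P) = 6 + P (r(P) = P + 6 = 6 + P)
I(d) = (6 + d)/(2*d) (I(d) = (d + 6)/(d + d) = (6 + d)/((2*d)) = (6 + d)*(1/(2*d)) = (6 + d)/(2*d))
x(T, j) = 4 (x(T, j) = 4 - 0*j = 4 - 1/2*0 = 4 + 0 = 4)
x(21, I(1)) - 488*r(-18) = 4 - 488*(6 - 18) = 4 - 488*(-12) = 4 + 5856 = 5860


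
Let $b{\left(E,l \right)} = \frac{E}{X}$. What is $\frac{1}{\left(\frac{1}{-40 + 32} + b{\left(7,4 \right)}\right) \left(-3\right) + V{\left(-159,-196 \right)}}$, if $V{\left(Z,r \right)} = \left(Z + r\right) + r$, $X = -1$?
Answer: $- \frac{8}{4237} \approx -0.0018881$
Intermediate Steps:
$b{\left(E,l \right)} = - E$ ($b{\left(E,l \right)} = \frac{E}{-1} = E \left(-1\right) = - E$)
$V{\left(Z,r \right)} = Z + 2 r$
$\frac{1}{\left(\frac{1}{-40 + 32} + b{\left(7,4 \right)}\right) \left(-3\right) + V{\left(-159,-196 \right)}} = \frac{1}{\left(\frac{1}{-40 + 32} - 7\right) \left(-3\right) + \left(-159 + 2 \left(-196\right)\right)} = \frac{1}{\left(\frac{1}{-8} - 7\right) \left(-3\right) - 551} = \frac{1}{\left(- \frac{1}{8} - 7\right) \left(-3\right) - 551} = \frac{1}{\left(- \frac{57}{8}\right) \left(-3\right) - 551} = \frac{1}{\frac{171}{8} - 551} = \frac{1}{- \frac{4237}{8}} = - \frac{8}{4237}$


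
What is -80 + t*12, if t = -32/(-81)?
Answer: -2032/27 ≈ -75.259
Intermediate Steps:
t = 32/81 (t = -32*(-1/81) = 32/81 ≈ 0.39506)
-80 + t*12 = -80 + (32/81)*12 = -80 + 128/27 = -2032/27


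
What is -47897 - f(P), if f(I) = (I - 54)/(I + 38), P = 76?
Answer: -2730140/57 ≈ -47897.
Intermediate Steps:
f(I) = (-54 + I)/(38 + I)
-47897 - f(P) = -47897 - (-54 + 76)/(38 + 76) = -47897 - 22/114 = -47897 - 1*11/57 = -47897 - 11/57 = -2730140/57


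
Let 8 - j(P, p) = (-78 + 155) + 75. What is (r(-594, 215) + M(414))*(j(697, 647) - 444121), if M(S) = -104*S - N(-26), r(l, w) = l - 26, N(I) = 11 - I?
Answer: 19420155945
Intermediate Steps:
j(P, p) = -144 (j(P, p) = 8 - ((-78 + 155) + 75) = 8 - (77 + 75) = 8 - 1*152 = 8 - 152 = -144)
r(l, w) = -26 + l
M(S) = -37 - 104*S (M(S) = -104*S - (11 - 1*(-26)) = -104*S - (11 + 26) = -104*S - 1*37 = -104*S - 37 = -37 - 104*S)
(r(-594, 215) + M(414))*(j(697, 647) - 444121) = ((-26 - 594) + (-37 - 104*414))*(-144 - 444121) = (-620 + (-37 - 43056))*(-444265) = (-620 - 43093)*(-444265) = -43713*(-444265) = 19420155945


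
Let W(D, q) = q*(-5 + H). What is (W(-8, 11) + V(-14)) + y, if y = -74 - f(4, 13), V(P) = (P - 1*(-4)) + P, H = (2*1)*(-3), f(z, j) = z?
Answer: -223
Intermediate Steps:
H = -6 (H = 2*(-3) = -6)
V(P) = 4 + 2*P (V(P) = (P + 4) + P = (4 + P) + P = 4 + 2*P)
W(D, q) = -11*q (W(D, q) = q*(-5 - 6) = q*(-11) = -11*q)
y = -78 (y = -74 - 1*4 = -74 - 4 = -78)
(W(-8, 11) + V(-14)) + y = (-11*11 + (4 + 2*(-14))) - 78 = (-121 + (4 - 28)) - 78 = (-121 - 24) - 78 = -145 - 78 = -223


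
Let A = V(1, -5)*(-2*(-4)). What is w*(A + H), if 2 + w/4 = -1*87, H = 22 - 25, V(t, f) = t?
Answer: -1780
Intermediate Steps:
H = -3
w = -356 (w = -8 + 4*(-1*87) = -8 + 4*(-87) = -8 - 348 = -356)
A = 8 (A = 1*(-2*(-4)) = 1*8 = 8)
w*(A + H) = -356*(8 - 3) = -356*5 = -1780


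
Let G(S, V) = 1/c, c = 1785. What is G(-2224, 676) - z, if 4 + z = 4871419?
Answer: -8695475774/1785 ≈ -4.8714e+6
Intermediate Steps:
z = 4871415 (z = -4 + 4871419 = 4871415)
G(S, V) = 1/1785
G(-2224, 676) - z = 1/1785 - 1*4871415 = 1/1785 - 4871415 = -8695475774/1785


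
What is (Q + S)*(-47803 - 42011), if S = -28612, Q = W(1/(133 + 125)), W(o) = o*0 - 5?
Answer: 2570207238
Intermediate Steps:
W(o) = -5 (W(o) = 0 - 5 = -5)
Q = -5
(Q + S)*(-47803 - 42011) = (-5 - 28612)*(-47803 - 42011) = -28617*(-89814) = 2570207238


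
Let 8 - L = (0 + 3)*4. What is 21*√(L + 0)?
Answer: 42*I ≈ 42.0*I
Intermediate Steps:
L = -4 (L = 8 - (0 + 3)*4 = 8 - 3*4 = 8 - 1*12 = 8 - 12 = -4)
21*√(L + 0) = 21*√(-4 + 0) = 21*√(-4) = 21*(2*I) = 42*I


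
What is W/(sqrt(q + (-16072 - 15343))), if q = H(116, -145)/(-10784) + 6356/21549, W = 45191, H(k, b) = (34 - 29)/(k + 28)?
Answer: -2169168*I*sqrt(1696473137086035004906)/350413818541643 ≈ -254.97*I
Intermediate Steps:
H(k, b) = 5/(28 + k)
q = 3290033077/11154451968 (q = (5/(28 + 116))/(-10784) + 6356/21549 = (5/144)*(-1/10784) + 6356*(1/21549) = (5*(1/144))*(-1/10784) + 6356/21549 = (5/144)*(-1/10784) + 6356/21549 = -5/1552896 + 6356/21549 = 3290033077/11154451968 ≈ 0.29495)
W/(sqrt(q + (-16072 - 15343))) = 45191/(sqrt(3290033077/11154451968 + (-16072 - 15343))) = 45191/(sqrt(3290033077/11154451968 - 31415)) = 45191/(sqrt(-350413818541643/11154451968)) = 45191/((I*sqrt(1696473137086035004906)/232384416)) = 45191*(-48*I*sqrt(1696473137086035004906)/350413818541643) = -2169168*I*sqrt(1696473137086035004906)/350413818541643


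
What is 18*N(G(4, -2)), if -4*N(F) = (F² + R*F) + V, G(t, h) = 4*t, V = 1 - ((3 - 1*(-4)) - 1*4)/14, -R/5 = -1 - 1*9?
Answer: -133155/28 ≈ -4755.5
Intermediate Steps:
R = 50 (R = -5*(-1 - 1*9) = -5*(-1 - 9) = -5*(-10) = 50)
V = 11/14 (V = 1 - ((3 + 4) - 4)/14 = 1 - (7 - 4)/14 = 1 - 3/14 = 11/14 ≈ 0.78571)
N(F) = -11/56 - 25*F/2 - F²/4 (N(F) = -((F² + 50*F) + 11/14)/4 = -(11/14 + F² + 50*F)/4 = -11/56 - 25*F/2 - F²/4)
18*N(G(4, -2)) = 18*(-11/56 - 50*4 - (4*4)²/4) = 18*(-11/56 - 25/2*16 - ¼*16²) = 18*(-11/56 - 200 - ¼*256) = 18*(-11/56 - 200 - 64) = 18*(-14795/56) = -133155/28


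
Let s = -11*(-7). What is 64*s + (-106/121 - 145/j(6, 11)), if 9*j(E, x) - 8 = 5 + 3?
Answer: 9381007/1936 ≈ 4845.6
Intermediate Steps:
j(E, x) = 16/9 (j(E, x) = 8/9 + (5 + 3)/9 = 8/9 + (⅑)*8 = 8/9 + 8/9 = 16/9)
s = 77
64*s + (-106/121 - 145/j(6, 11)) = 64*77 + (-106/121 - 145/16/9) = 4928 + (-106*1/121 - 145*9/16) = 4928 + (-106/121 - 1305/16) = 4928 - 159601/1936 = 9381007/1936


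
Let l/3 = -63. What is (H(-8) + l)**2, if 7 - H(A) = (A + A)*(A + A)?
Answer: 191844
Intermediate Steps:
l = -189 (l = 3*(-63) = -189)
H(A) = 7 - 4*A**2 (H(A) = 7 - (A + A)*(A + A) = 7 - 2*A*2*A = 7 - 4*A**2)
(H(-8) + l)**2 = ((7 - 4*(-8)**2) - 189)**2 = ((7 - 4*64) - 189)**2 = ((7 - 256) - 189)**2 = (-249 - 189)**2 = (-438)**2 = 191844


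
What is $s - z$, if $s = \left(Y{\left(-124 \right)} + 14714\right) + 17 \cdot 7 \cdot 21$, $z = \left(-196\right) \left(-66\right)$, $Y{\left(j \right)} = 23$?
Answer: $4300$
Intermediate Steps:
$z = 12936$
$s = 17236$ ($s = \left(23 + 14714\right) + 17 \cdot 7 \cdot 21 = 14737 + 119 \cdot 21 = 14737 + 2499 = 17236$)
$s - z = 17236 - 12936 = 4300$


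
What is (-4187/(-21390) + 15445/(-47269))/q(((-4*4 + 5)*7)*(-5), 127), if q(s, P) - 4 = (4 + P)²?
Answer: -132453247/17355255315150 ≈ -7.6319e-6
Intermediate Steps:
q(s, P) = 4 + (4 + P)²
(-4187/(-21390) + 15445/(-47269))/q(((-4*4 + 5)*7)*(-5), 127) = (-4187/(-21390) + 15445/(-47269))/(4 + (4 + 127)²) = (-4187*(-1/21390) + 15445*(-1/47269))/(4 + 131²) = (4187/21390 - 15445/47269)/(4 + 17161) = -132453247/1011083910/17165 = -132453247/1011083910*1/17165 = -132453247/17355255315150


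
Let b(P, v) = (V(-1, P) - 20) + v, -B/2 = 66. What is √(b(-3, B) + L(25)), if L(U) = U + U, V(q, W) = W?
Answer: I*√105 ≈ 10.247*I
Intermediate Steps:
L(U) = 2*U
B = -132 (B = -2*66 = -132)
b(P, v) = -20 + P + v (b(P, v) = (P - 20) + v = (-20 + P) + v = -20 + P + v)
√(b(-3, B) + L(25)) = √((-20 - 3 - 132) + 2*25) = √(-155 + 50) = √(-105) = I*√105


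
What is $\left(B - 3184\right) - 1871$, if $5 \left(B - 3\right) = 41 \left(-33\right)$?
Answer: $- \frac{26613}{5} \approx -5322.6$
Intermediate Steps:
$B = - \frac{1338}{5}$ ($B = 3 + \frac{41 \left(-33\right)}{5} = 3 + \frac{1}{5} \left(-1353\right) = 3 - \frac{1353}{5} = - \frac{1338}{5} \approx -267.6$)
$\left(B - 3184\right) - 1871 = \left(- \frac{1338}{5} - 3184\right) - 1871 = - \frac{17258}{5} - 1871 = - \frac{26613}{5}$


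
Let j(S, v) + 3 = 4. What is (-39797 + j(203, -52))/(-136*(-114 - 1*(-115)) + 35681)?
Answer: -39796/35545 ≈ -1.1196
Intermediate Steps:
j(S, v) = 1 (j(S, v) = -3 + 4 = 1)
(-39797 + j(203, -52))/(-136*(-114 - 1*(-115)) + 35681) = (-39797 + 1)/(-136*(-114 - 1*(-115)) + 35681) = -39796/(-136*(-114 + 115) + 35681) = -39796/(-136*1 + 35681) = -39796/(-136 + 35681) = -39796/35545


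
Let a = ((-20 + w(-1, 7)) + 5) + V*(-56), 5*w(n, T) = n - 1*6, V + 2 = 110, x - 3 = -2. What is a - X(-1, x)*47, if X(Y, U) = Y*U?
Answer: -30087/5 ≈ -6017.4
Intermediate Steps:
x = 1 (x = 3 - 2 = 1)
V = 108 (V = -2 + 110 = 108)
X(Y, U) = U*Y
w(n, T) = -6/5 + n/5 (w(n, T) = (n - 1*6)/5 = (n - 6)/5 = (-6 + n)/5 = -6/5 + n/5)
a = -30322/5 (a = ((-20 + (-6/5 + (⅕)*(-1))) + 5) + 108*(-56) = ((-20 + (-6/5 - ⅕)) + 5) - 6048 = ((-20 - 7/5) + 5) - 6048 = (-107/5 + 5) - 6048 = -82/5 - 6048 = -30322/5 ≈ -6064.4)
a - X(-1, x)*47 = -30322/5 - 1*(-1)*47 = -30322/5 - (-1)*47 = -30322/5 - 1*(-47) = -30322/5 + 47 = -30087/5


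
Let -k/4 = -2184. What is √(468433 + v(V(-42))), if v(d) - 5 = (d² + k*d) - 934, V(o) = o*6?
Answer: 8*I*√26101 ≈ 1292.5*I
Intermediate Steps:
k = 8736 (k = -4*(-2184) = 8736)
V(o) = 6*o
v(d) = -929 + d² + 8736*d (v(d) = 5 + ((d² + 8736*d) - 934) = 5 + (-934 + d² + 8736*d) = -929 + d² + 8736*d)
√(468433 + v(V(-42))) = √(468433 + (-929 + (6*(-42))² + 8736*(6*(-42)))) = √(468433 + (-929 + (-252)² + 8736*(-252))) = √(468433 + (-929 + 63504 - 2201472)) = √(468433 - 2138897) = √(-1670464) = 8*I*√26101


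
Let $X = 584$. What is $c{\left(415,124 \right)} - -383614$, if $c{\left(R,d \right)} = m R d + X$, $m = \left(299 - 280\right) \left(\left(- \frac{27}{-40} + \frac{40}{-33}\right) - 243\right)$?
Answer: $- \frac{15690297935}{66} \approx -2.3773 \cdot 10^{8}$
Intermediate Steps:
$m = - \frac{6107911}{1320}$ ($m = 19 \left(\left(\left(-27\right) \left(- \frac{1}{40}\right) + 40 \left(- \frac{1}{33}\right)\right) - 243\right) = 19 \left(\left(\frac{27}{40} - \frac{40}{33}\right) - 243\right) = 19 \left(- \frac{709}{1320} - 243\right) = 19 \left(- \frac{321469}{1320}\right) = - \frac{6107911}{1320} \approx -4627.2$)
$c{\left(R,d \right)} = 584 - \frac{6107911 R d}{1320}$ ($c{\left(R,d \right)} = - \frac{6107911 R}{1320} d + 584 = - \frac{6107911 R d}{1320} + 584 = 584 - \frac{6107911 R d}{1320}$)
$c{\left(415,124 \right)} - -383614 = \left(584 - \frac{506956613}{264} \cdot 124\right) - -383614 = \left(584 - \frac{15715655003}{66}\right) + 383614 = - \frac{15715616459}{66} + 383614 = - \frac{15690297935}{66}$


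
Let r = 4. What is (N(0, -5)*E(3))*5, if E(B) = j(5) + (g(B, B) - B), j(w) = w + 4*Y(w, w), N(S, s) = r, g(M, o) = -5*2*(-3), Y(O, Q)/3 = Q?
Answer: 1840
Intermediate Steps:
Y(O, Q) = 3*Q
g(M, o) = 30 (g(M, o) = -10*(-3) = 30)
N(S, s) = 4
j(w) = 13*w (j(w) = w + 4*(3*w) = w + 12*w = 13*w)
E(B) = 95 - B (E(B) = 13*5 + (30 - B) = 65 + (30 - B) = 95 - B)
(N(0, -5)*E(3))*5 = (4*(95 - 1*3))*5 = (4*(95 - 3))*5 = (4*92)*5 = 368*5 = 1840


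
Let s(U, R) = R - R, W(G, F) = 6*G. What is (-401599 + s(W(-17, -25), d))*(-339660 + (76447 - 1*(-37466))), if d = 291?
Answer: 90659769453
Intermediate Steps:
s(U, R) = 0
(-401599 + s(W(-17, -25), d))*(-339660 + (76447 - 1*(-37466))) = (-401599 + 0)*(-339660 + (76447 - 1*(-37466))) = -401599*(-339660 + (76447 + 37466)) = -401599*(-339660 + 113913) = -401599*(-225747) = 90659769453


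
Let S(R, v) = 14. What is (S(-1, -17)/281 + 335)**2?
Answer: 8864034201/78961 ≈ 1.1226e+5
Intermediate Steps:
(S(-1, -17)/281 + 335)**2 = (14/281 + 335)**2 = (94149/281)**2 = 8864034201/78961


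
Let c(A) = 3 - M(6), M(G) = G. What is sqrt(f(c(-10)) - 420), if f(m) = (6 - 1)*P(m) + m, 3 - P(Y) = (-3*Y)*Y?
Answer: I*sqrt(273) ≈ 16.523*I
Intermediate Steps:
P(Y) = 3 + 3*Y**2 (P(Y) = 3 - (-3*Y)*Y = 3 - (-3)*Y**2 = 3 + 3*Y**2)
c(A) = -3 (c(A) = 3 - 1*6 = 3 - 6 = -3)
f(m) = 15 + m + 15*m**2 (f(m) = (6 - 1)*(3 + 3*m**2) + m = 5*(3 + 3*m**2) + m = (15 + 15*m**2) + m = 15 + m + 15*m**2)
sqrt(f(c(-10)) - 420) = sqrt((15 - 3 + 15*(-3)**2) - 420) = sqrt((15 - 3 + 15*9) - 420) = sqrt((15 - 3 + 135) - 420) = sqrt(147 - 420) = sqrt(-273) = I*sqrt(273)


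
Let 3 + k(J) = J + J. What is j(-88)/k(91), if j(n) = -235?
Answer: -235/179 ≈ -1.3128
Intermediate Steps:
k(J) = -3 + 2*J (k(J) = -3 + (J + J) = -3 + 2*J)
j(-88)/k(91) = -235/(-3 + 2*91) = -235/(-3 + 182) = -235/179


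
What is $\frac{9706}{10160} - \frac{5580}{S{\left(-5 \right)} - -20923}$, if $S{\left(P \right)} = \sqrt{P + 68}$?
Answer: $\frac{109386795607}{158848648520} + \frac{8370 \sqrt{7}}{218885933} \approx 0.68872$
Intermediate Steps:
$S{\left(P \right)} = \sqrt{68 + P}$
$\frac{9706}{10160} - \frac{5580}{S{\left(-5 \right)} - -20923} = \frac{9706}{10160} - \frac{5580}{\sqrt{68 - 5} - -20923} = 9706 \cdot \frac{1}{10160} - \frac{5580}{\sqrt{63} + 20923} = \frac{4853}{5080} - \frac{5580}{3 \sqrt{7} + 20923} = \frac{4853}{5080} - \frac{5580}{20923 + 3 \sqrt{7}}$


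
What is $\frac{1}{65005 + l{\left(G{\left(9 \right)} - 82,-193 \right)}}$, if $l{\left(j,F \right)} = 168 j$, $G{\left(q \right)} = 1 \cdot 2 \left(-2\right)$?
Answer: $\frac{1}{50557} \approx 1.978 \cdot 10^{-5}$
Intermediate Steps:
$G{\left(q \right)} = -4$ ($G{\left(q \right)} = 2 \left(-2\right) = -4$)
$\frac{1}{65005 + l{\left(G{\left(9 \right)} - 82,-193 \right)}} = \frac{1}{65005 + 168 \left(-4 - 82\right)} = \frac{1}{65005 + 168 \left(-86\right)} = \frac{1}{65005 - 14448} = \frac{1}{50557}$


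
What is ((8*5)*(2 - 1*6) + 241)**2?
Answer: 6561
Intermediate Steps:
((8*5)*(2 - 1*6) + 241)**2 = (40*(2 - 6) + 241)**2 = (40*(-4) + 241)**2 = (-160 + 241)**2 = 81**2 = 6561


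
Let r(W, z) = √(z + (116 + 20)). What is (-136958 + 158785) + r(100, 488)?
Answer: 21827 + 4*√39 ≈ 21852.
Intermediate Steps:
r(W, z) = √(136 + z) (r(W, z) = √(z + 136) = √(136 + z))
(-136958 + 158785) + r(100, 488) = (-136958 + 158785) + √(136 + 488) = 21827 + √624 = 21827 + 4*√39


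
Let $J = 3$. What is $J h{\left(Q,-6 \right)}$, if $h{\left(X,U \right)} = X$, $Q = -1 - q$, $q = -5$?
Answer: $12$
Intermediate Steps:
$Q = 4$ ($Q = -1 - -5 = -1 + 5 = 4$)
$J h{\left(Q,-6 \right)} = 3 \cdot 4 = 12$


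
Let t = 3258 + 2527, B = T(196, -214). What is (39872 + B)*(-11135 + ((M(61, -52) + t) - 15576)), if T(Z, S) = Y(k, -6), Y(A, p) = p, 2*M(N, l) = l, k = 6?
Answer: -835272432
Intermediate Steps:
M(N, l) = l/2
T(Z, S) = -6
B = -6
t = 5785
(39872 + B)*(-11135 + ((M(61, -52) + t) - 15576)) = (39872 - 6)*(-11135 + (((½)*(-52) + 5785) - 15576)) = 39866*(-11135 + ((-26 + 5785) - 15576)) = 39866*(-11135 + (5759 - 15576)) = 39866*(-11135 - 9817) = 39866*(-20952) = -835272432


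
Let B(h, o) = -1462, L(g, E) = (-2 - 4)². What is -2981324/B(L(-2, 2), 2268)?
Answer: 87686/43 ≈ 2039.2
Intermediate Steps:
L(g, E) = 36 (L(g, E) = (-6)² = 36)
-2981324/B(L(-2, 2), 2268) = -2981324/(-1462) = -2981324*(-1/1462) = 87686/43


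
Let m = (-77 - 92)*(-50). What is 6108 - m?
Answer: -2342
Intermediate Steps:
m = 8450 (m = -169*(-50) = 8450)
6108 - m = 6108 - 1*8450 = 6108 - 8450 = -2342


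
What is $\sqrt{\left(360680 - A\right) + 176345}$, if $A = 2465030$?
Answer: $i \sqrt{1928005} \approx 1388.5 i$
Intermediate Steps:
$\sqrt{\left(360680 - A\right) + 176345} = \sqrt{\left(360680 - 2465030\right) + 176345} = \sqrt{-2104350 + 176345} = \sqrt{-1928005} = i \sqrt{1928005}$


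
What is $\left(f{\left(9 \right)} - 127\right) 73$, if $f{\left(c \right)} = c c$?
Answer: $-3358$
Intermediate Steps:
$f{\left(c \right)} = c^{2}$
$\left(f{\left(9 \right)} - 127\right) 73 = \left(9^{2} - 127\right) 73 = \left(81 - 127\right) 73 = \left(-46\right) 73 = -3358$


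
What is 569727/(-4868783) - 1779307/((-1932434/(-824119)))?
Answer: -7139393175926901857/9408601807822 ≈ -7.5882e+5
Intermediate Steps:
569727/(-4868783) - 1779307/((-1932434/(-824119))) = 569727*(-1/4868783) - 1779307/((-1932434*(-1/824119))) = -569727/4868783 - 1779307/1932434/824119 = -569727/4868783 - 1779307*824119/1932434 = -569727/4868783 - 1466360705533/1932434 = -7139393175926901857/9408601807822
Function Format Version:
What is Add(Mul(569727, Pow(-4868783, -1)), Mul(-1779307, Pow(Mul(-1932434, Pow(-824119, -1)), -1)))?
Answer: Rational(-7139393175926901857, 9408601807822) ≈ -7.5882e+5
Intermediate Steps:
Add(Mul(569727, Pow(-4868783, -1)), Mul(-1779307, Pow(Mul(-1932434, Pow(-824119, -1)), -1))) = Add(Mul(569727, Rational(-1, 4868783)), Mul(-1779307, Pow(Mul(-1932434, Rational(-1, 824119)), -1))) = Add(Rational(-569727, 4868783), Mul(-1779307, Pow(Rational(1932434, 824119), -1))) = Add(Rational(-569727, 4868783), Mul(-1779307, Rational(824119, 1932434))) = Add(Rational(-569727, 4868783), Rational(-1466360705533, 1932434)) = Rational(-7139393175926901857, 9408601807822)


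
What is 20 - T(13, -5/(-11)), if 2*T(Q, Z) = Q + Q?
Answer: 7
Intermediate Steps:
T(Q, Z) = Q (T(Q, Z) = (Q + Q)/2 = (2*Q)/2 = Q)
20 - T(13, -5/(-11)) = 20 - 1*13 = 20 - 13 = 7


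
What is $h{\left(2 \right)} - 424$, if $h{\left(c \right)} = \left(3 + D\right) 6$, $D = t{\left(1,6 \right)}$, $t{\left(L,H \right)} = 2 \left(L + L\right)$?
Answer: $-382$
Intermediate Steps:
$t{\left(L,H \right)} = 4 L$ ($t{\left(L,H \right)} = 2 \cdot 2 L = 4 L$)
$D = 4$ ($D = 4 \cdot 1 = 4$)
$h{\left(c \right)} = 42$ ($h{\left(c \right)} = \left(3 + 4\right) 6 = 7 \cdot 6 = 42$)
$h{\left(2 \right)} - 424 = 42 - 424 = -382$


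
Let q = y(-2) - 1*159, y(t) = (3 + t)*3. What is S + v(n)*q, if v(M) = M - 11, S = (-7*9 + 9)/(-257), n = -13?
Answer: 962262/257 ≈ 3744.2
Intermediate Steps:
y(t) = 9 + 3*t
S = 54/257 (S = (-63 + 9)*(-1/257) = -54*(-1/257) = 54/257 ≈ 0.21012)
v(M) = -11 + M
q = -156 (q = (9 + 3*(-2)) - 1*159 = (9 - 6) - 159 = 3 - 159 = -156)
S + v(n)*q = 54/257 + (-11 - 13)*(-156) = 54/257 - 24*(-156) = 54/257 + 3744 = 962262/257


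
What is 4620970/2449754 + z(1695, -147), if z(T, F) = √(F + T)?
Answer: 2310485/1224877 + 6*√43 ≈ 41.231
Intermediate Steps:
4620970/2449754 + z(1695, -147) = 4620970/2449754 + √(-147 + 1695) = 4620970*(1/2449754) + √1548 = 2310485/1224877 + 6*√43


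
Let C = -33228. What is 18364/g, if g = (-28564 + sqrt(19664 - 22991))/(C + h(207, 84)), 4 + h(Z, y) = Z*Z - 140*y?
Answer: 1124109141328/815905423 + 39354052*I*sqrt(3327)/815905423 ≈ 1377.7 + 2.7821*I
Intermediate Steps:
h(Z, y) = -4 + Z**2 - 140*y (h(Z, y) = -4 + (Z*Z - 140*y) = -4 + (Z**2 - 140*y) = -4 + Z**2 - 140*y)
g = 28564/2143 - I*sqrt(3327)/2143 (g = (-28564 + sqrt(19664 - 22991))/(-33228 + (-4 + 207**2 - 140*84)) = (-28564 + sqrt(-3327))/(-33228 + (-4 + 42849 - 11760)) = (-28564 + I*sqrt(3327))/(-33228 + 31085) = (-28564 + I*sqrt(3327))/(-2143) = (-28564 + I*sqrt(3327))*(-1/2143) = 28564/2143 - I*sqrt(3327)/2143 ≈ 13.329 - 0.026916*I)
18364/g = 18364/(28564/2143 - I*sqrt(3327)/2143)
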